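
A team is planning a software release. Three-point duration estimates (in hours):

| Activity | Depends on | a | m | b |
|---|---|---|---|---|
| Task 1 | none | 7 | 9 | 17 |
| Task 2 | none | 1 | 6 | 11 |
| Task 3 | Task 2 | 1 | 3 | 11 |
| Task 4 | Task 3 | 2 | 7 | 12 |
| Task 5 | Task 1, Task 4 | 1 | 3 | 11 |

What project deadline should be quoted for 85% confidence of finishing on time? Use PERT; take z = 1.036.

24.5 hours

te_Task 1 = (7 + 4·9 + 17)/6 = 60/6 = 10; σ²_Task 1 = ((17−7)/6)² = 2.778
te_Task 2 = (1 + 4·6 + 11)/6 = 36/6 = 6; σ²_Task 2 = ((11−1)/6)² = 2.778
te_Task 3 = (1 + 4·3 + 11)/6 = 24/6 = 4; σ²_Task 3 = ((11−1)/6)² = 2.778
te_Task 4 = (2 + 4·7 + 12)/6 = 42/6 = 7; σ²_Task 4 = ((12−2)/6)² = 2.778
te_Task 5 = (1 + 4·3 + 11)/6 = 24/6 = 4; σ²_Task 5 = ((11−1)/6)² = 2.778

Forward pass:
ES_Task 1 = 0; EF_Task 1 = 10
ES_Task 2 = 0; EF_Task 2 = 6
ES_Task 3 = 6; EF_Task 3 = 6+4 = 10
ES_Task 4 = 10; EF_Task 4 = 10+7 = 17
ES_Task 5 = max(EF_Task 1=10, EF_Task 4=17) = 17; EF_Task 5 = 17+4 = 21
Expected project duration μ = 21 hours. Critical path: Task 2 → Task 3 → Task 4 → Task 5.

Variance along critical path = 2.778 + 2.778 + 2.778 + 2.778 = 11.111; σ = 3.333 hours.
D = μ + z·σ = 21 + 1.036·3.333 = 24.5 hours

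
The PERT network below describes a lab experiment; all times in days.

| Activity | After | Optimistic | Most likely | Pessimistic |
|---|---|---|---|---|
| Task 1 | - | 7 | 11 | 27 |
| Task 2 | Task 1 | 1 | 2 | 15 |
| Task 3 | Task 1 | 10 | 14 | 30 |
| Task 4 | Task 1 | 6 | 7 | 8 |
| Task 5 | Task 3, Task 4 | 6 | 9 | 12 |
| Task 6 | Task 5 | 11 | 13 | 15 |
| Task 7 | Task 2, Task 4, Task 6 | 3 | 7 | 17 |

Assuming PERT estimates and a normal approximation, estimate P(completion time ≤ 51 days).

0.069

te_Task 1 = (7 + 4·11 + 27)/6 = 78/6 = 13; σ²_Task 1 = ((27−7)/6)² = 11.111
te_Task 2 = (1 + 4·2 + 15)/6 = 24/6 = 4; σ²_Task 2 = ((15−1)/6)² = 5.444
te_Task 3 = (10 + 4·14 + 30)/6 = 96/6 = 16; σ²_Task 3 = ((30−10)/6)² = 11.111
te_Task 4 = (6 + 4·7 + 8)/6 = 42/6 = 7; σ²_Task 4 = ((8−6)/6)² = 0.111
te_Task 5 = (6 + 4·9 + 12)/6 = 54/6 = 9; σ²_Task 5 = ((12−6)/6)² = 1.000
te_Task 6 = (11 + 4·13 + 15)/6 = 78/6 = 13; σ²_Task 6 = ((15−11)/6)² = 0.444
te_Task 7 = (3 + 4·7 + 17)/6 = 48/6 = 8; σ²_Task 7 = ((17−3)/6)² = 5.444

Forward pass:
ES_Task 1 = 0; EF_Task 1 = 13
ES_Task 2 = 13; EF_Task 2 = 13+4 = 17
ES_Task 3 = 13; EF_Task 3 = 13+16 = 29
ES_Task 4 = 13; EF_Task 4 = 13+7 = 20
ES_Task 5 = max(EF_Task 3=29, EF_Task 4=20) = 29; EF_Task 5 = 29+9 = 38
ES_Task 6 = 38; EF_Task 6 = 38+13 = 51
ES_Task 7 = max(EF_Task 2=17, EF_Task 4=20, EF_Task 6=51) = 51; EF_Task 7 = 51+8 = 59
Expected project duration μ = 59 days. Critical path: Task 1 → Task 3 → Task 5 → Task 6 → Task 7.

Variance along critical path = 11.111 + 11.111 + 1.000 + 0.444 + 5.444 = 29.111; σ = √29.111 = 5.395 days.
Z = (51 − 59) / 5.395 = -1.483
P(T ≤ 51) = Φ(-1.483) ≈ 0.069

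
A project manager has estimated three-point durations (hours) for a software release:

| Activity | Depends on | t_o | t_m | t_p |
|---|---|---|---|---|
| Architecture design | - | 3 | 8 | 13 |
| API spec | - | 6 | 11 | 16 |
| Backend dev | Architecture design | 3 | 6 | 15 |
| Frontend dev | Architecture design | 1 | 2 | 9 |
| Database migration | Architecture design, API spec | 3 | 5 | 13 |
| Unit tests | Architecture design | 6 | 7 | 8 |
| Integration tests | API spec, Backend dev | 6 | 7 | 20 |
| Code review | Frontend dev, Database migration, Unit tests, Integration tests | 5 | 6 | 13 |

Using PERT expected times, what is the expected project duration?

te_Architecture design = (3 + 4·8 + 13)/6 = 48/6 = 8
te_API spec = (6 + 4·11 + 16)/6 = 66/6 = 11
te_Backend dev = (3 + 4·6 + 15)/6 = 42/6 = 7
te_Frontend dev = (1 + 4·2 + 9)/6 = 18/6 = 3
te_Database migration = (3 + 4·5 + 13)/6 = 36/6 = 6
te_Unit tests = (6 + 4·7 + 8)/6 = 42/6 = 7
te_Integration tests = (6 + 4·7 + 20)/6 = 54/6 = 9
te_Code review = (5 + 4·6 + 13)/6 = 42/6 = 7

Forward pass:
ES_Architecture design = 0; EF_Architecture design = 8
ES_API spec = 0; EF_API spec = 11
ES_Backend dev = 8; EF_Backend dev = 8+7 = 15
ES_Frontend dev = 8; EF_Frontend dev = 8+3 = 11
ES_Database migration = max(EF_Architecture design=8, EF_API spec=11) = 11; EF_Database migration = 11+6 = 17
ES_Unit tests = 8; EF_Unit tests = 8+7 = 15
ES_Integration tests = max(EF_API spec=11, EF_Backend dev=15) = 15; EF_Integration tests = 15+9 = 24
ES_Code review = max(EF_Frontend dev=11, EF_Database migration=17, EF_Unit tests=15, EF_Integration tests=24) = 24; EF_Code review = 24+7 = 31
Expected project duration μ = 31 hours. Critical path: Architecture design → Backend dev → Integration tests → Code review.

31 hours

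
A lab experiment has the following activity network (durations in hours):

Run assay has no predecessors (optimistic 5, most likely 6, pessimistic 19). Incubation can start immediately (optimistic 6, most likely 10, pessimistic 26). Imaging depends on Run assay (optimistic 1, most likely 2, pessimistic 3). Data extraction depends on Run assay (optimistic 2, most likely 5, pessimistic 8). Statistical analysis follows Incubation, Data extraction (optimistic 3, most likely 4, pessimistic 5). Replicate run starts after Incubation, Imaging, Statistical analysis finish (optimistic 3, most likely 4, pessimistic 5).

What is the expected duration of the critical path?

21 hours

te_Run assay = (5 + 4·6 + 19)/6 = 48/6 = 8
te_Incubation = (6 + 4·10 + 26)/6 = 72/6 = 12
te_Imaging = (1 + 4·2 + 3)/6 = 12/6 = 2
te_Data extraction = (2 + 4·5 + 8)/6 = 30/6 = 5
te_Statistical analysis = (3 + 4·4 + 5)/6 = 24/6 = 4
te_Replicate run = (3 + 4·4 + 5)/6 = 24/6 = 4

Forward pass:
ES_Run assay = 0; EF_Run assay = 8
ES_Incubation = 0; EF_Incubation = 12
ES_Imaging = 8; EF_Imaging = 8+2 = 10
ES_Data extraction = 8; EF_Data extraction = 8+5 = 13
ES_Statistical analysis = max(EF_Incubation=12, EF_Data extraction=13) = 13; EF_Statistical analysis = 13+4 = 17
ES_Replicate run = max(EF_Incubation=12, EF_Imaging=10, EF_Statistical analysis=17) = 17; EF_Replicate run = 17+4 = 21
Expected project duration μ = 21 hours. Critical path: Run assay → Data extraction → Statistical analysis → Replicate run.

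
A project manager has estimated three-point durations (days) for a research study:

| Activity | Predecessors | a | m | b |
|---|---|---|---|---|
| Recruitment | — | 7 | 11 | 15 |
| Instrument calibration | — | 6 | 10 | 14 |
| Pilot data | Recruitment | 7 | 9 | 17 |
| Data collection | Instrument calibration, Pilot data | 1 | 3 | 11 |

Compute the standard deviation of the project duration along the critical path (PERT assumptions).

te_Recruitment = (7 + 4·11 + 15)/6 = 66/6 = 11; σ²_Recruitment = ((15−7)/6)² = 1.778
te_Instrument calibration = (6 + 4·10 + 14)/6 = 60/6 = 10; σ²_Instrument calibration = ((14−6)/6)² = 1.778
te_Pilot data = (7 + 4·9 + 17)/6 = 60/6 = 10; σ²_Pilot data = ((17−7)/6)² = 2.778
te_Data collection = (1 + 4·3 + 11)/6 = 24/6 = 4; σ²_Data collection = ((11−1)/6)² = 2.778

Forward pass:
ES_Recruitment = 0; EF_Recruitment = 11
ES_Instrument calibration = 0; EF_Instrument calibration = 10
ES_Pilot data = 11; EF_Pilot data = 11+10 = 21
ES_Data collection = max(EF_Instrument calibration=10, EF_Pilot data=21) = 21; EF_Data collection = 21+4 = 25
Expected project duration μ = 25 days. Critical path: Recruitment → Pilot data → Data collection.

Variance along critical path = 1.778 + 2.778 + 2.778 = 7.333
σ = √7.333 = 2.708 days

2.71 days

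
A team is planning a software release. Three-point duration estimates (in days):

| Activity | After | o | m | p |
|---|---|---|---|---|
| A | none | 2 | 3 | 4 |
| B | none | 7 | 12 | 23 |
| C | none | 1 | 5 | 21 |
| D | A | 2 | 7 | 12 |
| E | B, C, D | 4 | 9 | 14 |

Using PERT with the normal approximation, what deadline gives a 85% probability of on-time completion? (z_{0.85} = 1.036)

25.3 days

te_A = (2 + 4·3 + 4)/6 = 18/6 = 3; σ²_A = ((4−2)/6)² = 0.111
te_B = (7 + 4·12 + 23)/6 = 78/6 = 13; σ²_B = ((23−7)/6)² = 7.111
te_C = (1 + 4·5 + 21)/6 = 42/6 = 7; σ²_C = ((21−1)/6)² = 11.111
te_D = (2 + 4·7 + 12)/6 = 42/6 = 7; σ²_D = ((12−2)/6)² = 2.778
te_E = (4 + 4·9 + 14)/6 = 54/6 = 9; σ²_E = ((14−4)/6)² = 2.778

Forward pass:
ES_A = 0; EF_A = 3
ES_B = 0; EF_B = 13
ES_C = 0; EF_C = 7
ES_D = 3; EF_D = 3+7 = 10
ES_E = max(EF_B=13, EF_C=7, EF_D=10) = 13; EF_E = 13+9 = 22
Expected project duration μ = 22 days. Critical path: B → E.

Variance along critical path = 7.111 + 2.778 = 9.889; σ = 3.145 days.
D = μ + z·σ = 22 + 1.036·3.145 = 25.3 days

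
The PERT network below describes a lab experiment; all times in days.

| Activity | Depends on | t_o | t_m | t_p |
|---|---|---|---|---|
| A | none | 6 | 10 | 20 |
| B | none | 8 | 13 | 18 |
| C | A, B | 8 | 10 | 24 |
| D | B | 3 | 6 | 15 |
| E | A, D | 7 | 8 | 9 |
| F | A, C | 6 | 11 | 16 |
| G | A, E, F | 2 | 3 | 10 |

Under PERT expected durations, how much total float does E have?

te_A = (6 + 4·10 + 20)/6 = 66/6 = 11
te_B = (8 + 4·13 + 18)/6 = 78/6 = 13
te_C = (8 + 4·10 + 24)/6 = 72/6 = 12
te_D = (3 + 4·6 + 15)/6 = 42/6 = 7
te_E = (7 + 4·8 + 9)/6 = 48/6 = 8
te_F = (6 + 4·11 + 16)/6 = 66/6 = 11
te_G = (2 + 4·3 + 10)/6 = 24/6 = 4

Forward pass:
ES_A = 0; EF_A = 11
ES_B = 0; EF_B = 13
ES_C = max(EF_A=11, EF_B=13) = 13; EF_C = 13+12 = 25
ES_D = 13; EF_D = 13+7 = 20
ES_E = max(EF_A=11, EF_D=20) = 20; EF_E = 20+8 = 28
ES_F = max(EF_A=11, EF_C=25) = 25; EF_F = 25+11 = 36
ES_G = max(EF_A=11, EF_E=28, EF_F=36) = 36; EF_G = 36+4 = 40
Expected project duration μ = 40 days. Critical path: B → C → F → G.

Backward pass:
LF_G = 40; LS_G = 40−4 = 36
LF_F = LS_G = 36; LS_F = 36−11 = 25
LF_E = LS_G = 36; LS_E = 36−8 = 28
LF_D = LS_E = 28; LS_D = 28−7 = 21
LF_C = LS_F = 25; LS_C = 25−12 = 13
LF_B = min(LS_C=13, LS_D=21) = 13; LS_B = 13−13 = 0
LF_A = min(LS_C=13, LS_E=28, LS_F=25, LS_G=36) = 13; LS_A = 13−11 = 2
Slack_E = LS_E − ES_E = 28 − 20 = 8

8 days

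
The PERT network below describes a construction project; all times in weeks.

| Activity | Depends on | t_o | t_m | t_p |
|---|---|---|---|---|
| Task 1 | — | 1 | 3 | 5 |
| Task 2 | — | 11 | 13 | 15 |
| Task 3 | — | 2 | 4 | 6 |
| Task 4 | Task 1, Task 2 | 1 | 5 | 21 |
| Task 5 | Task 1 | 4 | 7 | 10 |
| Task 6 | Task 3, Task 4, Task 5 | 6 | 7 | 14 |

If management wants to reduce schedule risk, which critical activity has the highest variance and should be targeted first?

te_Task 1 = (1 + 4·3 + 5)/6 = 18/6 = 3; σ²_Task 1 = ((5−1)/6)² = 0.444
te_Task 2 = (11 + 4·13 + 15)/6 = 78/6 = 13; σ²_Task 2 = ((15−11)/6)² = 0.444
te_Task 3 = (2 + 4·4 + 6)/6 = 24/6 = 4; σ²_Task 3 = ((6−2)/6)² = 0.444
te_Task 4 = (1 + 4·5 + 21)/6 = 42/6 = 7; σ²_Task 4 = ((21−1)/6)² = 11.111
te_Task 5 = (4 + 4·7 + 10)/6 = 42/6 = 7; σ²_Task 5 = ((10−4)/6)² = 1.000
te_Task 6 = (6 + 4·7 + 14)/6 = 48/6 = 8; σ²_Task 6 = ((14−6)/6)² = 1.778

Forward pass:
ES_Task 1 = 0; EF_Task 1 = 3
ES_Task 2 = 0; EF_Task 2 = 13
ES_Task 3 = 0; EF_Task 3 = 4
ES_Task 4 = max(EF_Task 1=3, EF_Task 2=13) = 13; EF_Task 4 = 13+7 = 20
ES_Task 5 = 3; EF_Task 5 = 3+7 = 10
ES_Task 6 = max(EF_Task 3=4, EF_Task 4=20, EF_Task 5=10) = 20; EF_Task 6 = 20+8 = 28
Expected project duration μ = 28 weeks. Critical path: Task 2 → Task 4 → Task 6.

Variances on critical path: σ²_Task 2=0.444, σ²_Task 4=11.111, σ²_Task 6=1.778.
Largest is σ²_Task 4 = 11.111.

Task 4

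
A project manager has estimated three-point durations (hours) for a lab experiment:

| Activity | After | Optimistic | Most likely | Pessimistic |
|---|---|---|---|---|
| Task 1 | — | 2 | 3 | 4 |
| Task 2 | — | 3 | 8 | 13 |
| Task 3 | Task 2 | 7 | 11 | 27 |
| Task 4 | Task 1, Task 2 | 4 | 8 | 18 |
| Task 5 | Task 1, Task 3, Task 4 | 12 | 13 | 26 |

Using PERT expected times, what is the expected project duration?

36 hours

te_Task 1 = (2 + 4·3 + 4)/6 = 18/6 = 3
te_Task 2 = (3 + 4·8 + 13)/6 = 48/6 = 8
te_Task 3 = (7 + 4·11 + 27)/6 = 78/6 = 13
te_Task 4 = (4 + 4·8 + 18)/6 = 54/6 = 9
te_Task 5 = (12 + 4·13 + 26)/6 = 90/6 = 15

Forward pass:
ES_Task 1 = 0; EF_Task 1 = 3
ES_Task 2 = 0; EF_Task 2 = 8
ES_Task 3 = 8; EF_Task 3 = 8+13 = 21
ES_Task 4 = max(EF_Task 1=3, EF_Task 2=8) = 8; EF_Task 4 = 8+9 = 17
ES_Task 5 = max(EF_Task 1=3, EF_Task 3=21, EF_Task 4=17) = 21; EF_Task 5 = 21+15 = 36
Expected project duration μ = 36 hours. Critical path: Task 2 → Task 3 → Task 5.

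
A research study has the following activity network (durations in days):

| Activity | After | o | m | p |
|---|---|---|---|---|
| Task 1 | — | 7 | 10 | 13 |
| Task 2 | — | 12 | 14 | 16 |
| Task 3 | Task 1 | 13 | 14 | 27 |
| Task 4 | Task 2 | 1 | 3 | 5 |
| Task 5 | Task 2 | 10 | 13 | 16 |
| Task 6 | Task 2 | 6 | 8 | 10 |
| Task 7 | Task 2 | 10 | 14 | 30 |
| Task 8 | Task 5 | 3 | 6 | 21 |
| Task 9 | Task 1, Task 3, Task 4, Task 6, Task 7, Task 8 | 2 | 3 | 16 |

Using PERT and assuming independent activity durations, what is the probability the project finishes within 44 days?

0.842

te_Task 1 = (7 + 4·10 + 13)/6 = 60/6 = 10; σ²_Task 1 = ((13−7)/6)² = 1.000
te_Task 2 = (12 + 4·14 + 16)/6 = 84/6 = 14; σ²_Task 2 = ((16−12)/6)² = 0.444
te_Task 3 = (13 + 4·14 + 27)/6 = 96/6 = 16; σ²_Task 3 = ((27−13)/6)² = 5.444
te_Task 4 = (1 + 4·3 + 5)/6 = 18/6 = 3; σ²_Task 4 = ((5−1)/6)² = 0.444
te_Task 5 = (10 + 4·13 + 16)/6 = 78/6 = 13; σ²_Task 5 = ((16−10)/6)² = 1.000
te_Task 6 = (6 + 4·8 + 10)/6 = 48/6 = 8; σ²_Task 6 = ((10−6)/6)² = 0.444
te_Task 7 = (10 + 4·14 + 30)/6 = 96/6 = 16; σ²_Task 7 = ((30−10)/6)² = 11.111
te_Task 8 = (3 + 4·6 + 21)/6 = 48/6 = 8; σ²_Task 8 = ((21−3)/6)² = 9.000
te_Task 9 = (2 + 4·3 + 16)/6 = 30/6 = 5; σ²_Task 9 = ((16−2)/6)² = 5.444

Forward pass:
ES_Task 1 = 0; EF_Task 1 = 10
ES_Task 2 = 0; EF_Task 2 = 14
ES_Task 3 = 10; EF_Task 3 = 10+16 = 26
ES_Task 4 = 14; EF_Task 4 = 14+3 = 17
ES_Task 5 = 14; EF_Task 5 = 14+13 = 27
ES_Task 6 = 14; EF_Task 6 = 14+8 = 22
ES_Task 7 = 14; EF_Task 7 = 14+16 = 30
ES_Task 8 = 27; EF_Task 8 = 27+8 = 35
ES_Task 9 = max(EF_Task 1=10, EF_Task 3=26, EF_Task 4=17, EF_Task 6=22, EF_Task 7=30, EF_Task 8=35) = 35; EF_Task 9 = 35+5 = 40
Expected project duration μ = 40 days. Critical path: Task 2 → Task 5 → Task 8 → Task 9.

Variance along critical path = 0.444 + 1.000 + 9.000 + 5.444 = 15.889; σ = √15.889 = 3.986 days.
Z = (44 − 40) / 3.986 = 1.003
P(T ≤ 44) = Φ(1.003) ≈ 0.842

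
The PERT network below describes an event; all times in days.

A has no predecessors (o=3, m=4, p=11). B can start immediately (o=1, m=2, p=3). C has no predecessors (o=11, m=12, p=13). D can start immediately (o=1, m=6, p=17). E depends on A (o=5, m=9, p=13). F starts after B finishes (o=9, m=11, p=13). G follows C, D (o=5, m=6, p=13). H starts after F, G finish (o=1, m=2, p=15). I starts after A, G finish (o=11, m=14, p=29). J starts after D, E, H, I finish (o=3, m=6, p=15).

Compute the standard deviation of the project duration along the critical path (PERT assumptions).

3.86 days

te_A = (3 + 4·4 + 11)/6 = 30/6 = 5; σ²_A = ((11−3)/6)² = 1.778
te_B = (1 + 4·2 + 3)/6 = 12/6 = 2; σ²_B = ((3−1)/6)² = 0.111
te_C = (11 + 4·12 + 13)/6 = 72/6 = 12; σ²_C = ((13−11)/6)² = 0.111
te_D = (1 + 4·6 + 17)/6 = 42/6 = 7; σ²_D = ((17−1)/6)² = 7.111
te_E = (5 + 4·9 + 13)/6 = 54/6 = 9; σ²_E = ((13−5)/6)² = 1.778
te_F = (9 + 4·11 + 13)/6 = 66/6 = 11; σ²_F = ((13−9)/6)² = 0.444
te_G = (5 + 4·6 + 13)/6 = 42/6 = 7; σ²_G = ((13−5)/6)² = 1.778
te_H = (1 + 4·2 + 15)/6 = 24/6 = 4; σ²_H = ((15−1)/6)² = 5.444
te_I = (11 + 4·14 + 29)/6 = 96/6 = 16; σ²_I = ((29−11)/6)² = 9.000
te_J = (3 + 4·6 + 15)/6 = 42/6 = 7; σ²_J = ((15−3)/6)² = 4.000

Forward pass:
ES_A = 0; EF_A = 5
ES_B = 0; EF_B = 2
ES_C = 0; EF_C = 12
ES_D = 0; EF_D = 7
ES_E = 5; EF_E = 5+9 = 14
ES_F = 2; EF_F = 2+11 = 13
ES_G = max(EF_C=12, EF_D=7) = 12; EF_G = 12+7 = 19
ES_H = max(EF_F=13, EF_G=19) = 19; EF_H = 19+4 = 23
ES_I = max(EF_A=5, EF_G=19) = 19; EF_I = 19+16 = 35
ES_J = max(EF_D=7, EF_E=14, EF_H=23, EF_I=35) = 35; EF_J = 35+7 = 42
Expected project duration μ = 42 days. Critical path: C → G → I → J.

Variance along critical path = 0.111 + 1.778 + 9.000 + 4.000 = 14.889
σ = √14.889 = 3.859 days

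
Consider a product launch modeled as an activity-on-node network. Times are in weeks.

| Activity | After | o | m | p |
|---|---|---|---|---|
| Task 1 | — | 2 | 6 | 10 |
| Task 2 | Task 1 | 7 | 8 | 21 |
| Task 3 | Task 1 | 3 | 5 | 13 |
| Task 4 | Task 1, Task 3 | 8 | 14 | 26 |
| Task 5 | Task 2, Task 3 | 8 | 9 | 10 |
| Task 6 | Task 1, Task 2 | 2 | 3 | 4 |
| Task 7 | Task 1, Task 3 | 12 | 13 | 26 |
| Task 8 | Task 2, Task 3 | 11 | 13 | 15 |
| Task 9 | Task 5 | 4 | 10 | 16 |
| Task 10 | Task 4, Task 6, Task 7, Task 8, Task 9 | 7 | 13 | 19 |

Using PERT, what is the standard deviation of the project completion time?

te_Task 1 = (2 + 4·6 + 10)/6 = 36/6 = 6; σ²_Task 1 = ((10−2)/6)² = 1.778
te_Task 2 = (7 + 4·8 + 21)/6 = 60/6 = 10; σ²_Task 2 = ((21−7)/6)² = 5.444
te_Task 3 = (3 + 4·5 + 13)/6 = 36/6 = 6; σ²_Task 3 = ((13−3)/6)² = 2.778
te_Task 4 = (8 + 4·14 + 26)/6 = 90/6 = 15; σ²_Task 4 = ((26−8)/6)² = 9.000
te_Task 5 = (8 + 4·9 + 10)/6 = 54/6 = 9; σ²_Task 5 = ((10−8)/6)² = 0.111
te_Task 6 = (2 + 4·3 + 4)/6 = 18/6 = 3; σ²_Task 6 = ((4−2)/6)² = 0.111
te_Task 7 = (12 + 4·13 + 26)/6 = 90/6 = 15; σ²_Task 7 = ((26−12)/6)² = 5.444
te_Task 8 = (11 + 4·13 + 15)/6 = 78/6 = 13; σ²_Task 8 = ((15−11)/6)² = 0.444
te_Task 9 = (4 + 4·10 + 16)/6 = 60/6 = 10; σ²_Task 9 = ((16−4)/6)² = 4.000
te_Task 10 = (7 + 4·13 + 19)/6 = 78/6 = 13; σ²_Task 10 = ((19−7)/6)² = 4.000

Forward pass:
ES_Task 1 = 0; EF_Task 1 = 6
ES_Task 2 = 6; EF_Task 2 = 6+10 = 16
ES_Task 3 = 6; EF_Task 3 = 6+6 = 12
ES_Task 4 = max(EF_Task 1=6, EF_Task 3=12) = 12; EF_Task 4 = 12+15 = 27
ES_Task 5 = max(EF_Task 2=16, EF_Task 3=12) = 16; EF_Task 5 = 16+9 = 25
ES_Task 6 = max(EF_Task 1=6, EF_Task 2=16) = 16; EF_Task 6 = 16+3 = 19
ES_Task 7 = max(EF_Task 1=6, EF_Task 3=12) = 12; EF_Task 7 = 12+15 = 27
ES_Task 8 = max(EF_Task 2=16, EF_Task 3=12) = 16; EF_Task 8 = 16+13 = 29
ES_Task 9 = 25; EF_Task 9 = 25+10 = 35
ES_Task 10 = max(EF_Task 4=27, EF_Task 6=19, EF_Task 7=27, EF_Task 8=29, EF_Task 9=35) = 35; EF_Task 10 = 35+13 = 48
Expected project duration μ = 48 weeks. Critical path: Task 1 → Task 2 → Task 5 → Task 9 → Task 10.

Variance along critical path = 1.778 + 5.444 + 0.111 + 4.000 + 4.000 = 15.333
σ = √15.333 = 3.916 weeks

3.92 weeks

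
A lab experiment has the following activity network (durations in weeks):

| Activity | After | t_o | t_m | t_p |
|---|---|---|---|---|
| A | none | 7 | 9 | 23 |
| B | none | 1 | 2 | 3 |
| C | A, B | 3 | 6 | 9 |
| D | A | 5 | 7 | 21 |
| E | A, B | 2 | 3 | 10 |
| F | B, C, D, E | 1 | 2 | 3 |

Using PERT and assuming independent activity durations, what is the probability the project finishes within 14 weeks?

0.017

te_A = (7 + 4·9 + 23)/6 = 66/6 = 11; σ²_A = ((23−7)/6)² = 7.111
te_B = (1 + 4·2 + 3)/6 = 12/6 = 2; σ²_B = ((3−1)/6)² = 0.111
te_C = (3 + 4·6 + 9)/6 = 36/6 = 6; σ²_C = ((9−3)/6)² = 1.000
te_D = (5 + 4·7 + 21)/6 = 54/6 = 9; σ²_D = ((21−5)/6)² = 7.111
te_E = (2 + 4·3 + 10)/6 = 24/6 = 4; σ²_E = ((10−2)/6)² = 1.778
te_F = (1 + 4·2 + 3)/6 = 12/6 = 2; σ²_F = ((3−1)/6)² = 0.111

Forward pass:
ES_A = 0; EF_A = 11
ES_B = 0; EF_B = 2
ES_C = max(EF_A=11, EF_B=2) = 11; EF_C = 11+6 = 17
ES_D = 11; EF_D = 11+9 = 20
ES_E = max(EF_A=11, EF_B=2) = 11; EF_E = 11+4 = 15
ES_F = max(EF_B=2, EF_C=17, EF_D=20, EF_E=15) = 20; EF_F = 20+2 = 22
Expected project duration μ = 22 weeks. Critical path: A → D → F.

Variance along critical path = 7.111 + 7.111 + 0.111 = 14.333; σ = √14.333 = 3.786 weeks.
Z = (14 − 22) / 3.786 = -2.113
P(T ≤ 14) = Φ(-2.113) ≈ 0.017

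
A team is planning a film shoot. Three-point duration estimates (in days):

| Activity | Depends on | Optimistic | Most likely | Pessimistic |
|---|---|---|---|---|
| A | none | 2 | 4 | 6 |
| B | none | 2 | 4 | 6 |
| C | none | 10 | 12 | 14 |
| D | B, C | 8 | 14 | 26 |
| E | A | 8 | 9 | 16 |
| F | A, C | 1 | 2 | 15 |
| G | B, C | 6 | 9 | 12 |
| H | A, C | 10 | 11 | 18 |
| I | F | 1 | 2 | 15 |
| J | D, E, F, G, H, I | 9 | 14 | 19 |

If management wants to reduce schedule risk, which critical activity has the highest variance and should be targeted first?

D

te_A = (2 + 4·4 + 6)/6 = 24/6 = 4; σ²_A = ((6−2)/6)² = 0.444
te_B = (2 + 4·4 + 6)/6 = 24/6 = 4; σ²_B = ((6−2)/6)² = 0.444
te_C = (10 + 4·12 + 14)/6 = 72/6 = 12; σ²_C = ((14−10)/6)² = 0.444
te_D = (8 + 4·14 + 26)/6 = 90/6 = 15; σ²_D = ((26−8)/6)² = 9.000
te_E = (8 + 4·9 + 16)/6 = 60/6 = 10; σ²_E = ((16−8)/6)² = 1.778
te_F = (1 + 4·2 + 15)/6 = 24/6 = 4; σ²_F = ((15−1)/6)² = 5.444
te_G = (6 + 4·9 + 12)/6 = 54/6 = 9; σ²_G = ((12−6)/6)² = 1.000
te_H = (10 + 4·11 + 18)/6 = 72/6 = 12; σ²_H = ((18−10)/6)² = 1.778
te_I = (1 + 4·2 + 15)/6 = 24/6 = 4; σ²_I = ((15−1)/6)² = 5.444
te_J = (9 + 4·14 + 19)/6 = 84/6 = 14; σ²_J = ((19−9)/6)² = 2.778

Forward pass:
ES_A = 0; EF_A = 4
ES_B = 0; EF_B = 4
ES_C = 0; EF_C = 12
ES_D = max(EF_B=4, EF_C=12) = 12; EF_D = 12+15 = 27
ES_E = 4; EF_E = 4+10 = 14
ES_F = max(EF_A=4, EF_C=12) = 12; EF_F = 12+4 = 16
ES_G = max(EF_B=4, EF_C=12) = 12; EF_G = 12+9 = 21
ES_H = max(EF_A=4, EF_C=12) = 12; EF_H = 12+12 = 24
ES_I = 16; EF_I = 16+4 = 20
ES_J = max(EF_D=27, EF_E=14, EF_F=16, EF_G=21, EF_H=24, EF_I=20) = 27; EF_J = 27+14 = 41
Expected project duration μ = 41 days. Critical path: C → D → J.

Variances on critical path: σ²_C=0.444, σ²_D=9.000, σ²_J=2.778.
Largest is σ²_D = 9.000.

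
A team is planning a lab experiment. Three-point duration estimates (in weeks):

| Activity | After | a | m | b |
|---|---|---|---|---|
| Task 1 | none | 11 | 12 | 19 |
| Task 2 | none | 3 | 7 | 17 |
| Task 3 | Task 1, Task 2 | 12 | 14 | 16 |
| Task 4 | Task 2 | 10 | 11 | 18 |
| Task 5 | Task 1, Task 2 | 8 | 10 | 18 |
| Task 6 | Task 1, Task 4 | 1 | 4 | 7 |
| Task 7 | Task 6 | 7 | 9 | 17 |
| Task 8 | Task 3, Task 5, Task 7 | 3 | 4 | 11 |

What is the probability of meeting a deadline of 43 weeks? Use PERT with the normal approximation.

te_Task 1 = (11 + 4·12 + 19)/6 = 78/6 = 13; σ²_Task 1 = ((19−11)/6)² = 1.778
te_Task 2 = (3 + 4·7 + 17)/6 = 48/6 = 8; σ²_Task 2 = ((17−3)/6)² = 5.444
te_Task 3 = (12 + 4·14 + 16)/6 = 84/6 = 14; σ²_Task 3 = ((16−12)/6)² = 0.444
te_Task 4 = (10 + 4·11 + 18)/6 = 72/6 = 12; σ²_Task 4 = ((18−10)/6)² = 1.778
te_Task 5 = (8 + 4·10 + 18)/6 = 66/6 = 11; σ²_Task 5 = ((18−8)/6)² = 2.778
te_Task 6 = (1 + 4·4 + 7)/6 = 24/6 = 4; σ²_Task 6 = ((7−1)/6)² = 1.000
te_Task 7 = (7 + 4·9 + 17)/6 = 60/6 = 10; σ²_Task 7 = ((17−7)/6)² = 2.778
te_Task 8 = (3 + 4·4 + 11)/6 = 30/6 = 5; σ²_Task 8 = ((11−3)/6)² = 1.778

Forward pass:
ES_Task 1 = 0; EF_Task 1 = 13
ES_Task 2 = 0; EF_Task 2 = 8
ES_Task 3 = max(EF_Task 1=13, EF_Task 2=8) = 13; EF_Task 3 = 13+14 = 27
ES_Task 4 = 8; EF_Task 4 = 8+12 = 20
ES_Task 5 = max(EF_Task 1=13, EF_Task 2=8) = 13; EF_Task 5 = 13+11 = 24
ES_Task 6 = max(EF_Task 1=13, EF_Task 4=20) = 20; EF_Task 6 = 20+4 = 24
ES_Task 7 = 24; EF_Task 7 = 24+10 = 34
ES_Task 8 = max(EF_Task 3=27, EF_Task 5=24, EF_Task 7=34) = 34; EF_Task 8 = 34+5 = 39
Expected project duration μ = 39 weeks. Critical path: Task 2 → Task 4 → Task 6 → Task 7 → Task 8.

Variance along critical path = 5.444 + 1.778 + 1.000 + 2.778 + 1.778 = 12.778; σ = √12.778 = 3.575 weeks.
Z = (43 − 39) / 3.575 = 1.119
P(T ≤ 43) = Φ(1.119) ≈ 0.868

0.868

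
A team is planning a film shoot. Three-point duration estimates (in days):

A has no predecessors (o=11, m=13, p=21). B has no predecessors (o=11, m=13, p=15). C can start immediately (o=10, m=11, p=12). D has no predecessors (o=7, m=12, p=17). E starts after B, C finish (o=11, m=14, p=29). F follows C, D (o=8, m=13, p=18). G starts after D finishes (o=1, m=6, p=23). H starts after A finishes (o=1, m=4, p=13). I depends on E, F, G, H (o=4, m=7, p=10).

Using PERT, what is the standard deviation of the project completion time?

te_A = (11 + 4·13 + 21)/6 = 84/6 = 14; σ²_A = ((21−11)/6)² = 2.778
te_B = (11 + 4·13 + 15)/6 = 78/6 = 13; σ²_B = ((15−11)/6)² = 0.444
te_C = (10 + 4·11 + 12)/6 = 66/6 = 11; σ²_C = ((12−10)/6)² = 0.111
te_D = (7 + 4·12 + 17)/6 = 72/6 = 12; σ²_D = ((17−7)/6)² = 2.778
te_E = (11 + 4·14 + 29)/6 = 96/6 = 16; σ²_E = ((29−11)/6)² = 9.000
te_F = (8 + 4·13 + 18)/6 = 78/6 = 13; σ²_F = ((18−8)/6)² = 2.778
te_G = (1 + 4·6 + 23)/6 = 48/6 = 8; σ²_G = ((23−1)/6)² = 13.444
te_H = (1 + 4·4 + 13)/6 = 30/6 = 5; σ²_H = ((13−1)/6)² = 4.000
te_I = (4 + 4·7 + 10)/6 = 42/6 = 7; σ²_I = ((10−4)/6)² = 1.000

Forward pass:
ES_A = 0; EF_A = 14
ES_B = 0; EF_B = 13
ES_C = 0; EF_C = 11
ES_D = 0; EF_D = 12
ES_E = max(EF_B=13, EF_C=11) = 13; EF_E = 13+16 = 29
ES_F = max(EF_C=11, EF_D=12) = 12; EF_F = 12+13 = 25
ES_G = 12; EF_G = 12+8 = 20
ES_H = 14; EF_H = 14+5 = 19
ES_I = max(EF_E=29, EF_F=25, EF_G=20, EF_H=19) = 29; EF_I = 29+7 = 36
Expected project duration μ = 36 days. Critical path: B → E → I.

Variance along critical path = 0.444 + 9.000 + 1.000 = 10.444
σ = √10.444 = 3.232 days

3.23 days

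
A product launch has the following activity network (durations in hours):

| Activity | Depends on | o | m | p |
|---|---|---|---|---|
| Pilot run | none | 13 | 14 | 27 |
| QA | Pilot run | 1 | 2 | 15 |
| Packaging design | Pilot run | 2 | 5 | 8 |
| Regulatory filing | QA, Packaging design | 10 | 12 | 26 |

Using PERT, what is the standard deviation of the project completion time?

te_Pilot run = (13 + 4·14 + 27)/6 = 96/6 = 16; σ²_Pilot run = ((27−13)/6)² = 5.444
te_QA = (1 + 4·2 + 15)/6 = 24/6 = 4; σ²_QA = ((15−1)/6)² = 5.444
te_Packaging design = (2 + 4·5 + 8)/6 = 30/6 = 5; σ²_Packaging design = ((8−2)/6)² = 1.000
te_Regulatory filing = (10 + 4·12 + 26)/6 = 84/6 = 14; σ²_Regulatory filing = ((26−10)/6)² = 7.111

Forward pass:
ES_Pilot run = 0; EF_Pilot run = 16
ES_QA = 16; EF_QA = 16+4 = 20
ES_Packaging design = 16; EF_Packaging design = 16+5 = 21
ES_Regulatory filing = max(EF_QA=20, EF_Packaging design=21) = 21; EF_Regulatory filing = 21+14 = 35
Expected project duration μ = 35 hours. Critical path: Pilot run → Packaging design → Regulatory filing.

Variance along critical path = 5.444 + 1.000 + 7.111 = 13.556
σ = √13.556 = 3.682 hours

3.68 hours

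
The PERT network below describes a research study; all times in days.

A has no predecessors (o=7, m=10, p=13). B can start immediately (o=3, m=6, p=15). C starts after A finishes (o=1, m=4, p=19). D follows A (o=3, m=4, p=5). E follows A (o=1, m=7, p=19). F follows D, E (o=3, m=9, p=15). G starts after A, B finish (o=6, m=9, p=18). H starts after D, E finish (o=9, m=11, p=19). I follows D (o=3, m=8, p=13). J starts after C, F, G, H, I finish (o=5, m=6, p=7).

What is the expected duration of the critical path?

te_A = (7 + 4·10 + 13)/6 = 60/6 = 10
te_B = (3 + 4·6 + 15)/6 = 42/6 = 7
te_C = (1 + 4·4 + 19)/6 = 36/6 = 6
te_D = (3 + 4·4 + 5)/6 = 24/6 = 4
te_E = (1 + 4·7 + 19)/6 = 48/6 = 8
te_F = (3 + 4·9 + 15)/6 = 54/6 = 9
te_G = (6 + 4·9 + 18)/6 = 60/6 = 10
te_H = (9 + 4·11 + 19)/6 = 72/6 = 12
te_I = (3 + 4·8 + 13)/6 = 48/6 = 8
te_J = (5 + 4·6 + 7)/6 = 36/6 = 6

Forward pass:
ES_A = 0; EF_A = 10
ES_B = 0; EF_B = 7
ES_C = 10; EF_C = 10+6 = 16
ES_D = 10; EF_D = 10+4 = 14
ES_E = 10; EF_E = 10+8 = 18
ES_F = max(EF_D=14, EF_E=18) = 18; EF_F = 18+9 = 27
ES_G = max(EF_A=10, EF_B=7) = 10; EF_G = 10+10 = 20
ES_H = max(EF_D=14, EF_E=18) = 18; EF_H = 18+12 = 30
ES_I = 14; EF_I = 14+8 = 22
ES_J = max(EF_C=16, EF_F=27, EF_G=20, EF_H=30, EF_I=22) = 30; EF_J = 30+6 = 36
Expected project duration μ = 36 days. Critical path: A → E → H → J.

36 days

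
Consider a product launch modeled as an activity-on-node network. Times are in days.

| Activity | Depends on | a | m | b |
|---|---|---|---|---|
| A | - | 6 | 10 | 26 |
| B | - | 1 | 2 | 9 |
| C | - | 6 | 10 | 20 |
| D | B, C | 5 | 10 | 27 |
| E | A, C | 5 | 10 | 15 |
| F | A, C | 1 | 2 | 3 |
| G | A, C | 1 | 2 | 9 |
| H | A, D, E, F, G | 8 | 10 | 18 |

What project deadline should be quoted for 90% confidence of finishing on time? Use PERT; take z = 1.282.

40.0 days

te_A = (6 + 4·10 + 26)/6 = 72/6 = 12; σ²_A = ((26−6)/6)² = 11.111
te_B = (1 + 4·2 + 9)/6 = 18/6 = 3; σ²_B = ((9−1)/6)² = 1.778
te_C = (6 + 4·10 + 20)/6 = 66/6 = 11; σ²_C = ((20−6)/6)² = 5.444
te_D = (5 + 4·10 + 27)/6 = 72/6 = 12; σ²_D = ((27−5)/6)² = 13.444
te_E = (5 + 4·10 + 15)/6 = 60/6 = 10; σ²_E = ((15−5)/6)² = 2.778
te_F = (1 + 4·2 + 3)/6 = 12/6 = 2; σ²_F = ((3−1)/6)² = 0.111
te_G = (1 + 4·2 + 9)/6 = 18/6 = 3; σ²_G = ((9−1)/6)² = 1.778
te_H = (8 + 4·10 + 18)/6 = 66/6 = 11; σ²_H = ((18−8)/6)² = 2.778

Forward pass:
ES_A = 0; EF_A = 12
ES_B = 0; EF_B = 3
ES_C = 0; EF_C = 11
ES_D = max(EF_B=3, EF_C=11) = 11; EF_D = 11+12 = 23
ES_E = max(EF_A=12, EF_C=11) = 12; EF_E = 12+10 = 22
ES_F = max(EF_A=12, EF_C=11) = 12; EF_F = 12+2 = 14
ES_G = max(EF_A=12, EF_C=11) = 12; EF_G = 12+3 = 15
ES_H = max(EF_A=12, EF_D=23, EF_E=22, EF_F=14, EF_G=15) = 23; EF_H = 23+11 = 34
Expected project duration μ = 34 days. Critical path: C → D → H.

Variance along critical path = 5.444 + 13.444 + 2.778 = 21.667; σ = 4.655 days.
D = μ + z·σ = 34 + 1.282·4.655 = 40.0 days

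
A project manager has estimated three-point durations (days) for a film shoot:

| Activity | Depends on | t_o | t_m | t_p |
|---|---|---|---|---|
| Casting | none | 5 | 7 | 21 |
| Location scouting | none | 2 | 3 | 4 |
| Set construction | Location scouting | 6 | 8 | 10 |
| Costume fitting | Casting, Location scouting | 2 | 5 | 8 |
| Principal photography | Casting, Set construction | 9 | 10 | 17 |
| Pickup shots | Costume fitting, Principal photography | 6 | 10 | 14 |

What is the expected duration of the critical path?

32 days

te_Casting = (5 + 4·7 + 21)/6 = 54/6 = 9
te_Location scouting = (2 + 4·3 + 4)/6 = 18/6 = 3
te_Set construction = (6 + 4·8 + 10)/6 = 48/6 = 8
te_Costume fitting = (2 + 4·5 + 8)/6 = 30/6 = 5
te_Principal photography = (9 + 4·10 + 17)/6 = 66/6 = 11
te_Pickup shots = (6 + 4·10 + 14)/6 = 60/6 = 10

Forward pass:
ES_Casting = 0; EF_Casting = 9
ES_Location scouting = 0; EF_Location scouting = 3
ES_Set construction = 3; EF_Set construction = 3+8 = 11
ES_Costume fitting = max(EF_Casting=9, EF_Location scouting=3) = 9; EF_Costume fitting = 9+5 = 14
ES_Principal photography = max(EF_Casting=9, EF_Set construction=11) = 11; EF_Principal photography = 11+11 = 22
ES_Pickup shots = max(EF_Costume fitting=14, EF_Principal photography=22) = 22; EF_Pickup shots = 22+10 = 32
Expected project duration μ = 32 days. Critical path: Location scouting → Set construction → Principal photography → Pickup shots.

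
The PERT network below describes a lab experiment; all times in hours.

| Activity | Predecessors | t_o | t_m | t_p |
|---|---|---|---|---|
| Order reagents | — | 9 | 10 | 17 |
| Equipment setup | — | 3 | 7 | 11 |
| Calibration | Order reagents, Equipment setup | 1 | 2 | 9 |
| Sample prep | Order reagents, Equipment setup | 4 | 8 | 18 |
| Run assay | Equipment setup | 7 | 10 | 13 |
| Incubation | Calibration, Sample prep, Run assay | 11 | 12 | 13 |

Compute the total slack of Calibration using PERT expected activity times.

te_Order reagents = (9 + 4·10 + 17)/6 = 66/6 = 11
te_Equipment setup = (3 + 4·7 + 11)/6 = 42/6 = 7
te_Calibration = (1 + 4·2 + 9)/6 = 18/6 = 3
te_Sample prep = (4 + 4·8 + 18)/6 = 54/6 = 9
te_Run assay = (7 + 4·10 + 13)/6 = 60/6 = 10
te_Incubation = (11 + 4·12 + 13)/6 = 72/6 = 12

Forward pass:
ES_Order reagents = 0; EF_Order reagents = 11
ES_Equipment setup = 0; EF_Equipment setup = 7
ES_Calibration = max(EF_Order reagents=11, EF_Equipment setup=7) = 11; EF_Calibration = 11+3 = 14
ES_Sample prep = max(EF_Order reagents=11, EF_Equipment setup=7) = 11; EF_Sample prep = 11+9 = 20
ES_Run assay = 7; EF_Run assay = 7+10 = 17
ES_Incubation = max(EF_Calibration=14, EF_Sample prep=20, EF_Run assay=17) = 20; EF_Incubation = 20+12 = 32
Expected project duration μ = 32 hours. Critical path: Order reagents → Sample prep → Incubation.

Backward pass:
LF_Incubation = 32; LS_Incubation = 32−12 = 20
LF_Run assay = LS_Incubation = 20; LS_Run assay = 20−10 = 10
LF_Sample prep = LS_Incubation = 20; LS_Sample prep = 20−9 = 11
LF_Calibration = LS_Incubation = 20; LS_Calibration = 20−3 = 17
LF_Equipment setup = min(LS_Calibration=17, LS_Sample prep=11, LS_Run assay=10) = 10; LS_Equipment setup = 10−7 = 3
LF_Order reagents = min(LS_Calibration=17, LS_Sample prep=11) = 11; LS_Order reagents = 11−11 = 0
Slack_Calibration = LS_Calibration − ES_Calibration = 17 − 11 = 6

6 hours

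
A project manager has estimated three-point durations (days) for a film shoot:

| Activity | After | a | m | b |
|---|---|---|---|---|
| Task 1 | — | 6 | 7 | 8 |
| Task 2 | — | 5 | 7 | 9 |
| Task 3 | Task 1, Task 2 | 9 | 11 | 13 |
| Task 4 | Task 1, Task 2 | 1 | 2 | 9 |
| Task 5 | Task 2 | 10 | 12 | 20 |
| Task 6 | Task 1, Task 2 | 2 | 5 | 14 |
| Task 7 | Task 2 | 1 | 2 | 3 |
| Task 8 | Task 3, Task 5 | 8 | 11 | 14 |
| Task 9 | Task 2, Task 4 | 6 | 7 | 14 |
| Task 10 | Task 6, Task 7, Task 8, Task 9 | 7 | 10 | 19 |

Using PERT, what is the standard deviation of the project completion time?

te_Task 1 = (6 + 4·7 + 8)/6 = 42/6 = 7; σ²_Task 1 = ((8−6)/6)² = 0.111
te_Task 2 = (5 + 4·7 + 9)/6 = 42/6 = 7; σ²_Task 2 = ((9−5)/6)² = 0.444
te_Task 3 = (9 + 4·11 + 13)/6 = 66/6 = 11; σ²_Task 3 = ((13−9)/6)² = 0.444
te_Task 4 = (1 + 4·2 + 9)/6 = 18/6 = 3; σ²_Task 4 = ((9−1)/6)² = 1.778
te_Task 5 = (10 + 4·12 + 20)/6 = 78/6 = 13; σ²_Task 5 = ((20−10)/6)² = 2.778
te_Task 6 = (2 + 4·5 + 14)/6 = 36/6 = 6; σ²_Task 6 = ((14−2)/6)² = 4.000
te_Task 7 = (1 + 4·2 + 3)/6 = 12/6 = 2; σ²_Task 7 = ((3−1)/6)² = 0.111
te_Task 8 = (8 + 4·11 + 14)/6 = 66/6 = 11; σ²_Task 8 = ((14−8)/6)² = 1.000
te_Task 9 = (6 + 4·7 + 14)/6 = 48/6 = 8; σ²_Task 9 = ((14−6)/6)² = 1.778
te_Task 10 = (7 + 4·10 + 19)/6 = 66/6 = 11; σ²_Task 10 = ((19−7)/6)² = 4.000

Forward pass:
ES_Task 1 = 0; EF_Task 1 = 7
ES_Task 2 = 0; EF_Task 2 = 7
ES_Task 3 = max(EF_Task 1=7, EF_Task 2=7) = 7; EF_Task 3 = 7+11 = 18
ES_Task 4 = max(EF_Task 1=7, EF_Task 2=7) = 7; EF_Task 4 = 7+3 = 10
ES_Task 5 = 7; EF_Task 5 = 7+13 = 20
ES_Task 6 = max(EF_Task 1=7, EF_Task 2=7) = 7; EF_Task 6 = 7+6 = 13
ES_Task 7 = 7; EF_Task 7 = 7+2 = 9
ES_Task 8 = max(EF_Task 3=18, EF_Task 5=20) = 20; EF_Task 8 = 20+11 = 31
ES_Task 9 = max(EF_Task 2=7, EF_Task 4=10) = 10; EF_Task 9 = 10+8 = 18
ES_Task 10 = max(EF_Task 6=13, EF_Task 7=9, EF_Task 8=31, EF_Task 9=18) = 31; EF_Task 10 = 31+11 = 42
Expected project duration μ = 42 days. Critical path: Task 2 → Task 5 → Task 8 → Task 10.

Variance along critical path = 0.444 + 2.778 + 1.000 + 4.000 = 8.222
σ = √8.222 = 2.867 days

2.87 days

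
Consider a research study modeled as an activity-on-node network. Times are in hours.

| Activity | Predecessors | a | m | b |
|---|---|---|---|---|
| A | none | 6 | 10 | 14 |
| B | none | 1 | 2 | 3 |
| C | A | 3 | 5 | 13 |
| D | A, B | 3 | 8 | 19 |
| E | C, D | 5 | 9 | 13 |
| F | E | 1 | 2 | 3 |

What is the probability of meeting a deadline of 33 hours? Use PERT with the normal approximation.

te_A = (6 + 4·10 + 14)/6 = 60/6 = 10; σ²_A = ((14−6)/6)² = 1.778
te_B = (1 + 4·2 + 3)/6 = 12/6 = 2; σ²_B = ((3−1)/6)² = 0.111
te_C = (3 + 4·5 + 13)/6 = 36/6 = 6; σ²_C = ((13−3)/6)² = 2.778
te_D = (3 + 4·8 + 19)/6 = 54/6 = 9; σ²_D = ((19−3)/6)² = 7.111
te_E = (5 + 4·9 + 13)/6 = 54/6 = 9; σ²_E = ((13−5)/6)² = 1.778
te_F = (1 + 4·2 + 3)/6 = 12/6 = 2; σ²_F = ((3−1)/6)² = 0.111

Forward pass:
ES_A = 0; EF_A = 10
ES_B = 0; EF_B = 2
ES_C = 10; EF_C = 10+6 = 16
ES_D = max(EF_A=10, EF_B=2) = 10; EF_D = 10+9 = 19
ES_E = max(EF_C=16, EF_D=19) = 19; EF_E = 19+9 = 28
ES_F = 28; EF_F = 28+2 = 30
Expected project duration μ = 30 hours. Critical path: A → D → E → F.

Variance along critical path = 1.778 + 7.111 + 1.778 + 0.111 = 10.778; σ = √10.778 = 3.283 hours.
Z = (33 − 30) / 3.283 = 0.914
P(T ≤ 33) = Φ(0.914) ≈ 0.820

0.820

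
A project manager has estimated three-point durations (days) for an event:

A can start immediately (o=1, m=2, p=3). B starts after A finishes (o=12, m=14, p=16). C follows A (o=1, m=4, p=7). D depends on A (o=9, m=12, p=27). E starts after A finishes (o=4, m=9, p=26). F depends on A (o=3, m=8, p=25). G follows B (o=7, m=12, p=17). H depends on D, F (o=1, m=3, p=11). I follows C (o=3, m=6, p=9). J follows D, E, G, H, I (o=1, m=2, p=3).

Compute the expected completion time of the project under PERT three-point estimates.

te_A = (1 + 4·2 + 3)/6 = 12/6 = 2
te_B = (12 + 4·14 + 16)/6 = 84/6 = 14
te_C = (1 + 4·4 + 7)/6 = 24/6 = 4
te_D = (9 + 4·12 + 27)/6 = 84/6 = 14
te_E = (4 + 4·9 + 26)/6 = 66/6 = 11
te_F = (3 + 4·8 + 25)/6 = 60/6 = 10
te_G = (7 + 4·12 + 17)/6 = 72/6 = 12
te_H = (1 + 4·3 + 11)/6 = 24/6 = 4
te_I = (3 + 4·6 + 9)/6 = 36/6 = 6
te_J = (1 + 4·2 + 3)/6 = 12/6 = 2

Forward pass:
ES_A = 0; EF_A = 2
ES_B = 2; EF_B = 2+14 = 16
ES_C = 2; EF_C = 2+4 = 6
ES_D = 2; EF_D = 2+14 = 16
ES_E = 2; EF_E = 2+11 = 13
ES_F = 2; EF_F = 2+10 = 12
ES_G = 16; EF_G = 16+12 = 28
ES_H = max(EF_D=16, EF_F=12) = 16; EF_H = 16+4 = 20
ES_I = 6; EF_I = 6+6 = 12
ES_J = max(EF_D=16, EF_E=13, EF_G=28, EF_H=20, EF_I=12) = 28; EF_J = 28+2 = 30
Expected project duration μ = 30 days. Critical path: A → B → G → J.

30 days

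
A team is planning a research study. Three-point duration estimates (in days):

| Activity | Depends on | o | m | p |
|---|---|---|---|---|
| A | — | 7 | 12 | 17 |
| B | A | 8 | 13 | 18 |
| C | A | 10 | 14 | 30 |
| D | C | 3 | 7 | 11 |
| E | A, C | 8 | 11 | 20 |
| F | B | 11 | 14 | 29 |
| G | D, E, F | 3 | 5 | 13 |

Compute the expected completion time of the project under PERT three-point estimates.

47 days

te_A = (7 + 4·12 + 17)/6 = 72/6 = 12
te_B = (8 + 4·13 + 18)/6 = 78/6 = 13
te_C = (10 + 4·14 + 30)/6 = 96/6 = 16
te_D = (3 + 4·7 + 11)/6 = 42/6 = 7
te_E = (8 + 4·11 + 20)/6 = 72/6 = 12
te_F = (11 + 4·14 + 29)/6 = 96/6 = 16
te_G = (3 + 4·5 + 13)/6 = 36/6 = 6

Forward pass:
ES_A = 0; EF_A = 12
ES_B = 12; EF_B = 12+13 = 25
ES_C = 12; EF_C = 12+16 = 28
ES_D = 28; EF_D = 28+7 = 35
ES_E = max(EF_A=12, EF_C=28) = 28; EF_E = 28+12 = 40
ES_F = 25; EF_F = 25+16 = 41
ES_G = max(EF_D=35, EF_E=40, EF_F=41) = 41; EF_G = 41+6 = 47
Expected project duration μ = 47 days. Critical path: A → B → F → G.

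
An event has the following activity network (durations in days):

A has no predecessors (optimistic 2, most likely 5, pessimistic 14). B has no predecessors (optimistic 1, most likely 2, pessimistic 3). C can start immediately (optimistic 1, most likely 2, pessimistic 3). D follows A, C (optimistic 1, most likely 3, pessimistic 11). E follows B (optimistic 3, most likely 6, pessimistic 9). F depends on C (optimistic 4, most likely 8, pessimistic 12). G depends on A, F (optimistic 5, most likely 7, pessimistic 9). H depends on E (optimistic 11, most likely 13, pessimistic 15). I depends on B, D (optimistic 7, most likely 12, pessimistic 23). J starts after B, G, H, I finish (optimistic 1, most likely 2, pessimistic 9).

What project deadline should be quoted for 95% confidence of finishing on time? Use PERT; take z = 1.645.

te_A = (2 + 4·5 + 14)/6 = 36/6 = 6; σ²_A = ((14−2)/6)² = 4.000
te_B = (1 + 4·2 + 3)/6 = 12/6 = 2; σ²_B = ((3−1)/6)² = 0.111
te_C = (1 + 4·2 + 3)/6 = 12/6 = 2; σ²_C = ((3−1)/6)² = 0.111
te_D = (1 + 4·3 + 11)/6 = 24/6 = 4; σ²_D = ((11−1)/6)² = 2.778
te_E = (3 + 4·6 + 9)/6 = 36/6 = 6; σ²_E = ((9−3)/6)² = 1.000
te_F = (4 + 4·8 + 12)/6 = 48/6 = 8; σ²_F = ((12−4)/6)² = 1.778
te_G = (5 + 4·7 + 9)/6 = 42/6 = 7; σ²_G = ((9−5)/6)² = 0.444
te_H = (11 + 4·13 + 15)/6 = 78/6 = 13; σ²_H = ((15−11)/6)² = 0.444
te_I = (7 + 4·12 + 23)/6 = 78/6 = 13; σ²_I = ((23−7)/6)² = 7.111
te_J = (1 + 4·2 + 9)/6 = 18/6 = 3; σ²_J = ((9−1)/6)² = 1.778

Forward pass:
ES_A = 0; EF_A = 6
ES_B = 0; EF_B = 2
ES_C = 0; EF_C = 2
ES_D = max(EF_A=6, EF_C=2) = 6; EF_D = 6+4 = 10
ES_E = 2; EF_E = 2+6 = 8
ES_F = 2; EF_F = 2+8 = 10
ES_G = max(EF_A=6, EF_F=10) = 10; EF_G = 10+7 = 17
ES_H = 8; EF_H = 8+13 = 21
ES_I = max(EF_B=2, EF_D=10) = 10; EF_I = 10+13 = 23
ES_J = max(EF_B=2, EF_G=17, EF_H=21, EF_I=23) = 23; EF_J = 23+3 = 26
Expected project duration μ = 26 days. Critical path: A → D → I → J.

Variance along critical path = 4.000 + 2.778 + 7.111 + 1.778 = 15.667; σ = 3.958 days.
D = μ + z·σ = 26 + 1.645·3.958 = 32.5 days

32.5 days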